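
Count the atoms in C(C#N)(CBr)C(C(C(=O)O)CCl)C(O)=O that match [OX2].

2

The query [OX2] means: aliphatic oxygen with two total connections — ether, hydroxyl, or ester single-bond O.
Check the 15 heavy atoms by environment: 5× C (X4) → no; 1× Cl (X1) → no; 1× Br (X1) → no; 2× C (X3) → no; 2× O (X1) → no; 2× O (X2) → match; 1× C (X2) → no; 1× N (X1) → no.
That gives 2 matching atoms.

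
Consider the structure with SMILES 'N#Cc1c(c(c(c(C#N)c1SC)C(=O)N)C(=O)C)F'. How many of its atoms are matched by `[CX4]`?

The query [CX4] means: C with X4: aliphatic carbon with exactly 4 total connections (bonds + H).
Check the 19 heavy atoms by environment: 6× c (aromatic, X3) → no; 1× S (X2) → no; 2× C (X4) → match; 2× C (X2) → no; 2× N (X1) → no; 1× F (X1) → no; 2× C (X3) → no; 2× O (X1) → no; 1× N (X3) → no.
That gives 2 matching atoms.

2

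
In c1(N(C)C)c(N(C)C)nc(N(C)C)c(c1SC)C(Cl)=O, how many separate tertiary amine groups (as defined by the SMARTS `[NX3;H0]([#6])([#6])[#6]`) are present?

[NX3;H0]([#6])([#6])[#6] is the SMARTS for a tertiary amine: a trivalent nitrogen with no H, bonded to three carbons.
The molecule carries 3 separate instances of a dimethylamino group (-N(CH3)2) meeting every constraint; each maps to a distinct set of atoms, giving 3 matches.

3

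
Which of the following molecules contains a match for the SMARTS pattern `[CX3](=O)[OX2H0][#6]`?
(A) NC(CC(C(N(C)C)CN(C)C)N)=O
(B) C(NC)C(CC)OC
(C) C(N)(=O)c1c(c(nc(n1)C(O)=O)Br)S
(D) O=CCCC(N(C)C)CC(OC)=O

D

[CX3](=O)[OX2H0][#6] describes a carbonyl carbon bonded to an oxygen that is itself bonded to carbon (no H on that O) (an ester).
(A) has a primary amide (-C(=O)NH2) but the carbonyl is bonded to N, not to an O-C linkage.
(B) has a methoxy ether (-OCH3) but the ether oxygen is not adjacent to a C=O carbon.
(C) has a primary amide (-C(=O)NH2) but the carbonyl is bonded to N, not to an O-C linkage.
(D) contains a methyl-ester group (-C(=O)OCH3), which satisfies every atom and bond constraint.
So the answer is (D).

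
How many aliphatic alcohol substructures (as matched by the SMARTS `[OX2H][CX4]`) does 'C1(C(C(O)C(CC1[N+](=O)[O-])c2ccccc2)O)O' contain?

[OX2H][CX4] is the SMARTS for an aliphatic alcohol: a hydroxyl oxygen bound to an sp3 (X4) carbon.
The molecule carries 3 separate instances of a hydroxyl group (-OH) meeting every constraint; each maps to a distinct set of atoms, giving 3 matches.

3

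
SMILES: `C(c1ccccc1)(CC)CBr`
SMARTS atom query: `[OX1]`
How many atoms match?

0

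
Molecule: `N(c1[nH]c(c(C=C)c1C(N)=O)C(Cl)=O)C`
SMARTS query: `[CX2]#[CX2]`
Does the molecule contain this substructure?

No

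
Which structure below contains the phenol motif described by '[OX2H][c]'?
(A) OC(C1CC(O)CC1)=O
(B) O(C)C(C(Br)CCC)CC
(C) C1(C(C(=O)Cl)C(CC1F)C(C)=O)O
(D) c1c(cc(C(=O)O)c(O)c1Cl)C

[OX2H][c] describes a hydroxyl oxygen attached to an aromatic carbon (a phenol).
(A) has a hydroxyl group (-OH) but the -OH is on an aliphatic carbon, not an aromatic c.
(B) has a methoxy ether (-OCH3) but the oxygen has H0, not H1.
(C) has a hydroxyl group (-OH) but the -OH is on an aliphatic carbon, not an aromatic c.
(D) contains a hydroxyl group (-OH), which satisfies every atom and bond constraint.
So the answer is (D).

D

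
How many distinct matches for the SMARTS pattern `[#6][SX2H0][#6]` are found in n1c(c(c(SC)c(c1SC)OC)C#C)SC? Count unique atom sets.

[#6][SX2H0][#6] is the SMARTS for a thioether: an aliphatic sulfur bridging two carbons with no H on the sulfur.
The molecule carries 3 separate instances of a methylthio ether (-SCH3) meeting every constraint; each maps to a distinct set of atoms, giving 3 matches.

3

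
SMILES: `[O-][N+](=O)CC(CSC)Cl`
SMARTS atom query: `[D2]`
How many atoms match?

Check the 9 heavy atoms by environment: 2× C (D2) → match; 1× C (D3) → no; 1× N (charge +1, D3) → no; 1× O (charge -1, D1) → no; 1× O (D1) → no; 1× Cl (D1) → no; 1× S (D2) → match; 1× C (D1) → no.
Summing the matching environments: 2 + 1 = 3 matching atoms.

3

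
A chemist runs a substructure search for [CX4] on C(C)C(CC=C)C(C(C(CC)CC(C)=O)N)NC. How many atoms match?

12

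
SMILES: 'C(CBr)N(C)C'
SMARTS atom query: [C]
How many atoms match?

4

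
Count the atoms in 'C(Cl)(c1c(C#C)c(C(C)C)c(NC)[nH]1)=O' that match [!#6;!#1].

The query [!#6;!#1] means: not carbon and not hydrogen — any heteroatom.
Check the 15 heavy atoms by environment: 1× n (aromatic) → match; 4× c (aromatic) → no; 7× C → no; 1× O → match; 1× Cl → match; 1× N → match.
Summing the matching environments: 1 + 1 + 1 + 1 = 4 matching atoms.

4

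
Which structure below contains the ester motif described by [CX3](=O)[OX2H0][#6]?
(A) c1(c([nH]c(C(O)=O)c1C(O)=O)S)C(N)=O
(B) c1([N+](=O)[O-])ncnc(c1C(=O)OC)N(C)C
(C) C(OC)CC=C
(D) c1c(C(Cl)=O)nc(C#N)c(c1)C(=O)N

B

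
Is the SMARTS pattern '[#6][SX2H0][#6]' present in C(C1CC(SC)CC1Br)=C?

The pattern [#6][SX2H0][#6] describes an aliphatic sulfur bridging two carbons with no H on the sulfur — a thioether.
The molecule carries a methylthio ether (-SCH3), whose atoms satisfy every constraint of the query, so the pattern matches.

Yes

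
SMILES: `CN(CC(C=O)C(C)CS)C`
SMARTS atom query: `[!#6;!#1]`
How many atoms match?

3

Check the 11 heavy atoms by environment: 8× C → no; 1× O → match; 1× N → match; 1× S → match.
Summing the matching environments: 1 + 1 + 1 = 3 matching atoms.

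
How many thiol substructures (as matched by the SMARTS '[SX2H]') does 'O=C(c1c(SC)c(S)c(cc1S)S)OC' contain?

[SX2H] is the SMARTS for a thiol: an aliphatic sulfur with two connections, one being H.
The molecule carries 3 separate instances of a thiol (-SH) meeting every constraint; each maps to a distinct set of atoms, giving 3 matches.

3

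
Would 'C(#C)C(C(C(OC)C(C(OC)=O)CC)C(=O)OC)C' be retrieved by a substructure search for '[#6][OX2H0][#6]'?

Yes

The pattern [#6][OX2H0][#6] describes an aliphatic oxygen bridging two carbons with no H on the oxygen — an ether.
The molecule carries a methoxy ether (-OCH3), whose atoms satisfy every constraint of the query, so the pattern matches.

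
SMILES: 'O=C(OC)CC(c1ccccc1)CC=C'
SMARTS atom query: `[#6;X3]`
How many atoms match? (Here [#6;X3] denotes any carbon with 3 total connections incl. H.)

The query [#6;X3] means: any carbon (aromatic or not) with three total connections.
Check the 15 heavy atoms by environment: 4× C (X4) → no; 3× C (X3) → match; 1× O (X1) → no; 1× O (X2) → no; 6× c (aromatic, X3) → match.
Summing the matching environments: 3 + 6 = 9 matching atoms.

9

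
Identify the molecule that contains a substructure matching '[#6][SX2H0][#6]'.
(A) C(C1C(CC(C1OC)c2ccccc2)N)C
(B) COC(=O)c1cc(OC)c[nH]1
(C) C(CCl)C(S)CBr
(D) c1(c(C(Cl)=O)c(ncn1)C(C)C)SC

D

[#6][SX2H0][#6] describes an aliphatic sulfur bridging two carbons with no H on the sulfur (a thioether).
(A) has a methoxy ether (-OCH3) but the bridging atom is O, not S.
(B) has a methoxy ether (-OCH3) but the bridging atom is O, not S.
(C) has a thiol (-SH) but the sulfur has H1, not H0 bridging two carbons.
(D) contains a methylthio ether (-SCH3), which satisfies every atom and bond constraint.
So the answer is (D).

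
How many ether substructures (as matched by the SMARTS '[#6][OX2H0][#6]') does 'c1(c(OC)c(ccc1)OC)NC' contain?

2

[#6][OX2H0][#6] is the SMARTS for an ether: an aliphatic oxygen bridging two carbons with no H on the oxygen.
The molecule carries 2 separate instances of a methoxy ether (-OCH3) meeting every constraint; each maps to a distinct set of atoms, giving 2 matches.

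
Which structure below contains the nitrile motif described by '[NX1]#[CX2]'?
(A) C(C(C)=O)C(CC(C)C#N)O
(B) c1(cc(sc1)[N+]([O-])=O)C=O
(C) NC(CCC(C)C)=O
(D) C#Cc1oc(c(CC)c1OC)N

A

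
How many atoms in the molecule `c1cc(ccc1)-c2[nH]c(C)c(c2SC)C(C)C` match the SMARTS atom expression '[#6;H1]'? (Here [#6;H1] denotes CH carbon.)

The query [#6;H1] means: any carbon bearing exactly one hydrogen.
Check the 17 heavy atoms by environment: 1× n (aromatic, H1) → no; 5× c (aromatic, H0) → no; 4× C (H3) → no; 1× C (H1) → match; 5× c (aromatic, H1) → match; 1× S (H0) → no.
Summing the matching environments: 1 + 5 = 6 matching atoms.

6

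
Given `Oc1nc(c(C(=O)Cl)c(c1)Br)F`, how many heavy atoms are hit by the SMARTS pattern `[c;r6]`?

The query [c;r6] means: aromatic carbon that belongs to a six-membered ring.
Check the 12 heavy atoms by environment: 1× n (aromatic, in 6-ring) → no; 5× c (aromatic, in 6-ring) → match; 1× C (acyclic) → no; 2× O (acyclic) → no; 1× Cl (acyclic) → no; 1× Br (acyclic) → no; 1× F (acyclic) → no.
That gives 5 matching atoms.

5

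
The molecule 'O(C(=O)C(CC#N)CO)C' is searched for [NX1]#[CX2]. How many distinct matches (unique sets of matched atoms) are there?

[NX1]#[CX2] is the SMARTS for a nitrile: a nitrogen triple-bonded to a two-connected carbon.
Exactly one fragment in the molecule meets all constraints, giving 1 match.

1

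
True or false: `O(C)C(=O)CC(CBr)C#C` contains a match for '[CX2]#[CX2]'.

The pattern [CX2]#[CX2] describes a carbon-carbon triple bond — an alkyne.
The molecule carries an ethynyl group (-C#CH), whose atoms satisfy every constraint of the query, so the pattern matches.

True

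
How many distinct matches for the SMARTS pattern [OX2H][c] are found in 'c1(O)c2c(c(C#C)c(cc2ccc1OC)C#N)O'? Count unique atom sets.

2

[OX2H][c] is the SMARTS for a phenol: a hydroxyl oxygen attached to an aromatic carbon.
The molecule carries 2 separate instances of a hydroxyl group (-OH) meeting every constraint; each maps to a distinct set of atoms, giving 2 matches.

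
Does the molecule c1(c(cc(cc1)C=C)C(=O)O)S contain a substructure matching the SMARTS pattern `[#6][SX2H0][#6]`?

No

The pattern [#6][SX2H0][#6] describes an aliphatic sulfur bridging two carbons with no H on the sulfur — a thioether.
The closest candidate here is a thiol (-SH), but the sulfur has H1, not H0 bridging two carbons. No other fragment satisfies the full query, so there is no match.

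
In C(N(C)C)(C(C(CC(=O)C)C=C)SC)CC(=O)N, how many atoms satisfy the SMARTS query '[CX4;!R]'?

9

Check the 18 heavy atoms by environment: 9× C (X4, acyclic) → match; 2× N (X3, acyclic) → no; 4× C (X3, acyclic) → no; 1× S (X2, acyclic) → no; 2× O (X1, acyclic) → no.
That gives 9 matching atoms.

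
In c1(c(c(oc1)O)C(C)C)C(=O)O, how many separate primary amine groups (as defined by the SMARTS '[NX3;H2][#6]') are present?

0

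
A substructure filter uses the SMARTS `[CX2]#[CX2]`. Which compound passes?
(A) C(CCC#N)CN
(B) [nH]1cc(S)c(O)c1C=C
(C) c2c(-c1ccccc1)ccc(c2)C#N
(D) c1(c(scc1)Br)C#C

[CX2]#[CX2] describes a carbon-carbon triple bond (an alkyne).
(A) has a nitrile (-C#N) but the triple bond is C#N, not C#C.
(B) has a vinyl group (-CH=CH2) but the C=C is a double bond; both carbons are CX3, not CX2.
(C) has a nitrile (-C#N) but the triple bond is C#N, not C#C.
(D) contains an ethynyl group (-C#CH), which satisfies every atom and bond constraint.
So the answer is (D).

D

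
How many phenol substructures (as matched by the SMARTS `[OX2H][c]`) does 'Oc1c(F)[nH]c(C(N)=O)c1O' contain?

2

[OX2H][c] is the SMARTS for a phenol: a hydroxyl oxygen attached to an aromatic carbon.
The molecule carries 2 separate instances of a hydroxyl group (-OH) meeting every constraint; each maps to a distinct set of atoms, giving 2 matches.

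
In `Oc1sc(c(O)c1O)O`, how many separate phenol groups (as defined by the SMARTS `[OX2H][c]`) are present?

[OX2H][c] is the SMARTS for a phenol: a hydroxyl oxygen attached to an aromatic carbon.
The molecule carries 4 separate instances of a hydroxyl group (-OH) meeting every constraint; each maps to a distinct set of atoms, giving 4 matches.

4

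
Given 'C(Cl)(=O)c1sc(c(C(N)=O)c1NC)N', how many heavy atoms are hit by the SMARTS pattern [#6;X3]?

Check the 14 heavy atoms by environment: 1× s (aromatic, X2) → no; 4× c (aromatic, X3) → match; 3× N (X3) → no; 2× C (X3) → match; 2× O (X1) → no; 1× Cl (X1) → no; 1× C (X4) → no.
Summing the matching environments: 4 + 2 = 6 matching atoms.

6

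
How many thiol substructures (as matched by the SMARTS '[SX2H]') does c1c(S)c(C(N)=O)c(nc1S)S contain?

3

[SX2H] is the SMARTS for a thiol: an aliphatic sulfur with two connections, one being H.
The molecule carries 3 separate instances of a thiol (-SH) meeting every constraint; each maps to a distinct set of atoms, giving 3 matches.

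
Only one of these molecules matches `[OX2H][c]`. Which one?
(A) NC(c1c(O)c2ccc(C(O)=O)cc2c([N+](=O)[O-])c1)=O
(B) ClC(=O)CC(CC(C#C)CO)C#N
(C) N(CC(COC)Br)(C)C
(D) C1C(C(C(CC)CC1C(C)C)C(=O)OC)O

[OX2H][c] describes a hydroxyl oxygen attached to an aromatic carbon (a phenol).
(A) contains a hydroxyl group (-OH), which satisfies every atom and bond constraint.
(B) has a hydroxyl group (-OH) but the -OH is on an aliphatic carbon, not an aromatic c.
(C) has a methoxy ether (-OCH3) but the oxygen has H0, not H1.
(D) has a hydroxyl group (-OH) but the -OH is on an aliphatic carbon, not an aromatic c.
So the answer is (A).

A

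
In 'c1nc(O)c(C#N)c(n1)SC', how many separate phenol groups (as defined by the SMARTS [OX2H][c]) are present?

[OX2H][c] is the SMARTS for a phenol: a hydroxyl oxygen attached to an aromatic carbon.
Exactly one fragment in the molecule meets all constraints, giving 1 match.

1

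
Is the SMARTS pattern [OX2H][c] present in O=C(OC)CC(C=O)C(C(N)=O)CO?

The pattern [OX2H][c] describes a hydroxyl oxygen attached to an aromatic carbon — a phenol.
The closest candidate here is a hydroxyl group (-OH), but the -OH is on an aliphatic carbon, not an aromatic c. No other fragment satisfies the full query, so there is no match.

No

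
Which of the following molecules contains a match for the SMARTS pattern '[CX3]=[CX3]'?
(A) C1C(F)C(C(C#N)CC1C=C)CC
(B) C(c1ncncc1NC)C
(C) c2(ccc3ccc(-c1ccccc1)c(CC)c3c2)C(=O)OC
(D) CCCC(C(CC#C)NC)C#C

A

[CX3]=[CX3] describes a non-aromatic C=C double bond between two sp2 carbons (an alkene).
(A) contains a vinyl group (-CH=CH2), which satisfies every atom and bond constraint.
(B) has an ethyl group (-CH2CH3) but its C-C bond is a single bond between CX4 carbons, not CX3=CX3.
(C) has an ethyl group (-CH2CH3) but its C-C bond is a single bond between CX4 carbons, not CX3=CX3.
(D) has an ethynyl group (-C#CH) but the C-C bond is a triple bond, not a double bond.
So the answer is (A).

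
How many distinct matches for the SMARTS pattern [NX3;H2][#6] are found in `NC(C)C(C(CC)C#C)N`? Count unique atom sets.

2

[NX3;H2][#6] is the SMARTS for a primary amine: a trivalent nitrogen with two H attached to carbon.
The molecule carries 2 separate instances of a primary amino group (-NH2) meeting every constraint; each maps to a distinct set of atoms, giving 2 matches.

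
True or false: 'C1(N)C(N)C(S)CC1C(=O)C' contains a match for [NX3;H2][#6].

The pattern [NX3;H2][#6] describes a trivalent nitrogen with two H attached to carbon — a primary amine.
The molecule carries a primary amino group (-NH2), whose atoms satisfy every constraint of the query, so the pattern matches.

True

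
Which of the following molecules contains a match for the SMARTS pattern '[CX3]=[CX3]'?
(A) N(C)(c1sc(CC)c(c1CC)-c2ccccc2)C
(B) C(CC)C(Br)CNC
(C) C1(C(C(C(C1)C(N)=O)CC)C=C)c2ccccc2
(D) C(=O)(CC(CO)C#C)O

[CX3]=[CX3] describes a non-aromatic C=C double bond between two sp2 carbons (an alkene).
(A) has an ethyl group (-CH2CH3) but its C-C bond is a single bond between CX4 carbons, not CX3=CX3.
(B) has an ethyl group (-CH2CH3) but its C-C bond is a single bond between CX4 carbons, not CX3=CX3.
(C) contains a vinyl group (-CH=CH2), which satisfies every atom and bond constraint.
(D) has an ethynyl group (-C#CH) but the C-C bond is a triple bond, not a double bond.
So the answer is (C).

C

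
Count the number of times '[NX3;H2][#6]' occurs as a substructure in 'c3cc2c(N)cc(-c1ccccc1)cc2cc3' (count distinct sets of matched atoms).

[NX3;H2][#6] is the SMARTS for a primary amine: a trivalent nitrogen with two H attached to carbon.
Exactly one fragment in the molecule meets all constraints, giving 1 match.

1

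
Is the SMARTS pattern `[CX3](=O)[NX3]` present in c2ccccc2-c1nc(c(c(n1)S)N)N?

No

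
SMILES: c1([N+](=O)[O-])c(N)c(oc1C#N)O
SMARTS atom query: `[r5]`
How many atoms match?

5

The query [r5] means: r5 matches atoms in a five-membered ring.
Check the 12 heavy atoms by environment: 1× o (aromatic, in 5-ring) → match; 4× c (aromatic, in 5-ring) → match; 1× C (acyclic) → no; 2× N (acyclic) → no; 2× O (acyclic) → no; 1× N (charge +1, acyclic) → no; 1× O (charge -1, acyclic) → no.
Summing the matching environments: 1 + 4 = 5 matching atoms.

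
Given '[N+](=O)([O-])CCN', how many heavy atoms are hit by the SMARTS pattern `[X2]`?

0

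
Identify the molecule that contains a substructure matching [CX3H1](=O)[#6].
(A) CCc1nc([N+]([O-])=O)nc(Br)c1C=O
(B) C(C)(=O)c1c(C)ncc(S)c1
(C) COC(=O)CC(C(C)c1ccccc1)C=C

A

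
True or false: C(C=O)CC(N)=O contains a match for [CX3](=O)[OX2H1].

False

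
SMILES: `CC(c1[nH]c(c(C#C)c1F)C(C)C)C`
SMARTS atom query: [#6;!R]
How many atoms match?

8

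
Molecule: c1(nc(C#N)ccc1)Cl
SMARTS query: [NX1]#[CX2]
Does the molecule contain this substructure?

Yes

The pattern [NX1]#[CX2] describes a nitrogen triple-bonded to a two-connected carbon — a nitrile.
The molecule carries a nitrile (-C#N), whose atoms satisfy every constraint of the query, so the pattern matches.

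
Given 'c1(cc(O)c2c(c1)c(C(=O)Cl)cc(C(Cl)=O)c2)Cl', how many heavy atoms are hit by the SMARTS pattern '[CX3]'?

2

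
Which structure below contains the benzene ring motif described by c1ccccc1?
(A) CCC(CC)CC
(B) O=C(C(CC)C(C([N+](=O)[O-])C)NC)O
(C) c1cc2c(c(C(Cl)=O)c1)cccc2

C

c1ccccc1 describes six aromatic carbons in a ring (a benzene ring).
(A) has a methyl group (-CH3) but no six-membered all-carbon aromatic ring is present.
(B) has a methyl group (-CH3) but no six-membered all-carbon aromatic ring is present.
(C) contains the required atom environment, so the pattern matches.
So the answer is (C).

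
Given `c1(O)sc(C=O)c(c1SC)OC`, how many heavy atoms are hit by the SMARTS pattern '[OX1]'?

1

The query [OX1] means: aliphatic oxygen with one total connection — typically a carbonyl =O or an oxide.
Check the 12 heavy atoms by environment: 1× s (aromatic, X2) → no; 4× c (aromatic, X3) → no; 1× C (X3) → no; 1× O (X1) → match; 1× S (X2) → no; 2× C (X4) → no; 2× O (X2) → no.
That gives 1 matching atom.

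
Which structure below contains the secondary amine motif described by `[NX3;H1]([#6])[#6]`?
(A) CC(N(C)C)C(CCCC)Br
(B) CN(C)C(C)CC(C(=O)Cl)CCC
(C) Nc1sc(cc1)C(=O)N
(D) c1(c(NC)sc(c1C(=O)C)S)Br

[NX3;H1]([#6])[#6] describes a trivalent nitrogen with one H, bonded to two carbons (a secondary amine).
(A) has a dimethylamino group (-N(CH3)2) but the nitrogen has H0, not H1.
(B) has a dimethylamino group (-N(CH3)2) but the nitrogen has H0, not H1.
(C) has a primary amino group (-NH2) but the nitrogen has H2 and only one carbon neighbour.
(D) contains an N-methylamino group (-NHCH3), which satisfies every atom and bond constraint.
So the answer is (D).

D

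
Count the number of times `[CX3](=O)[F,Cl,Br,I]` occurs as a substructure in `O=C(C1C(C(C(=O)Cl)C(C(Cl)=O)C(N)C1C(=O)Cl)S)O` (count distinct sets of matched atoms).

[CX3](=O)[F,Cl,Br,I] is the SMARTS for an acyl halide: a carbonyl carbon bonded to a halogen.
The molecule carries 3 separate instances of an acyl chloride (-C(=O)Cl) meeting every constraint; each maps to a distinct set of atoms, giving 3 matches.

3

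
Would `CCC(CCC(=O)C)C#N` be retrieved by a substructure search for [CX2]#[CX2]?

The pattern [CX2]#[CX2] describes a carbon-carbon triple bond — an alkyne.
The closest candidate here is a nitrile (-C#N), but the triple bond is C#N, not C#C. No other fragment satisfies the full query, so there is no match.

No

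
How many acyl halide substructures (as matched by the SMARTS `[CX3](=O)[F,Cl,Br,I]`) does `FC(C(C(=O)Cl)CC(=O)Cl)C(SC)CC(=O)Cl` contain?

3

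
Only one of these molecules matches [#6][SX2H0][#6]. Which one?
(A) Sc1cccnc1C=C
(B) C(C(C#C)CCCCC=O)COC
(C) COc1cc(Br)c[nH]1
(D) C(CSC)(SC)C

D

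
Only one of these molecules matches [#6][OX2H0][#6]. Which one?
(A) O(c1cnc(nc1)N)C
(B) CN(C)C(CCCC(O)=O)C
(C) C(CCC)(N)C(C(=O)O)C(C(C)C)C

A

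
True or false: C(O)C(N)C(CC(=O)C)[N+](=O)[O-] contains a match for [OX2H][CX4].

The pattern [OX2H][CX4] describes a hydroxyl oxygen bound to an sp3 (X4) carbon — an aliphatic alcohol.
The molecule carries a hydroxyl group (-OH), whose atoms satisfy every constraint of the query, so the pattern matches.

True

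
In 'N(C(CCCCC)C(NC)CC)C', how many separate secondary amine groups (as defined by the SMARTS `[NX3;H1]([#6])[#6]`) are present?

2

[NX3;H1]([#6])[#6] is the SMARTS for a secondary amine: a trivalent nitrogen with one H, bonded to two carbons.
The molecule carries 2 separate instances of an N-methylamino group (-NHCH3) meeting every constraint; each maps to a distinct set of atoms, giving 2 matches.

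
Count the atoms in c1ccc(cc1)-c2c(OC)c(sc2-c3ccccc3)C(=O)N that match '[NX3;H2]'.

1

Check the 22 heavy atoms by environment: 1× s (aromatic, H0, X2) → no; 6× c (aromatic, H0, X3) → no; 1× C (H0, X3) → no; 1× O (H0, X1) → no; 1× N (H2, X3) → match; 10× c (aromatic, H1, X3) → no; 1× O (H0, X2) → no; 1× C (H3, X4) → no.
That gives 1 matching atom.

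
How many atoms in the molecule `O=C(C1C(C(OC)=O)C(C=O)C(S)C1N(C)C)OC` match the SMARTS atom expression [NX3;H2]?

The query [NX3;H2] means: aliphatic N with 3 total connections, two of them H — an -NH2 nitrogen (amine or amide).
Check the 19 heavy atoms by environment: 5× C (H1, X4) → no; 1× N (H0, X3) → no; 4× C (H3, X4) → no; 1× C (H1, X3) → no; 3× O (H0, X1) → no; 2× C (H0, X3) → no; 2× O (H0, X2) → no; 1× S (H1, X2) → no.
No environment satisfies the query, so 0 matching atoms.

0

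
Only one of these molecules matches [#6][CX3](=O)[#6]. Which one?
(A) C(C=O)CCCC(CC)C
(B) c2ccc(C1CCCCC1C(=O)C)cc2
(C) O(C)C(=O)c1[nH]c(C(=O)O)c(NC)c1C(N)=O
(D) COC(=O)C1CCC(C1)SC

[#6][CX3](=O)[#6] describes a carbonyl carbon (no H) flanked by two carbons (a ketone).
(A) has an aldehyde (-CHO) but the carbonyl carbon has H1, so it is not flanked by two carbons.
(B) contains an acetyl/ketone group (-C(=O)CH3), which satisfies every atom and bond constraint.
(C) has a primary amide (-C(=O)NH2) but one neighbour of the carbonyl carbon is N, not C.
(D) has a methyl-ester group (-C(=O)OCH3) but one neighbour of the carbonyl carbon is O, not C.
So the answer is (B).

B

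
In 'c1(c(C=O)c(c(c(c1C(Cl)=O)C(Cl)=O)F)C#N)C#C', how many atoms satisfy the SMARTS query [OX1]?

Check the 19 heavy atoms by environment: 6× c (aromatic, X3) → no; 3× C (X3) → no; 3× O (X1) → match; 2× Cl (X1) → no; 1× F (X1) → no; 3× C (X2) → no; 1× N (X1) → no.
That gives 3 matching atoms.

3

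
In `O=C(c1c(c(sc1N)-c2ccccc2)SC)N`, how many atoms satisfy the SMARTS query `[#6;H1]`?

5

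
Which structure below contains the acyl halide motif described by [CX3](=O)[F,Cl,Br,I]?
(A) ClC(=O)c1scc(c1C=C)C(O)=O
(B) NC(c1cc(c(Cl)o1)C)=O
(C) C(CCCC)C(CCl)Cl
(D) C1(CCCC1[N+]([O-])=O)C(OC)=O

[CX3](=O)[F,Cl,Br,I] describes a carbonyl carbon bonded to a halogen (an acyl halide).
(A) contains an acyl chloride (-C(=O)Cl), which satisfies every atom and bond constraint.
(B) has a chloro substituent but the Cl is not on a carbonyl carbon.
(C) has a chloro substituent but the Cl is not on a carbonyl carbon.
(D) has a methyl-ester group (-C(=O)OCH3) but the carbonyl is bonded to -O-C, not to a halogen.
So the answer is (A).

A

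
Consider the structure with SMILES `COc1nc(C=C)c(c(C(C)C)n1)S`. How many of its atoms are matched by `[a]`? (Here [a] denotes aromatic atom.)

The query [a] means: a matches any aromatic atom.
Check the 14 heavy atoms by environment: 2× n (aromatic) → match; 4× c (aromatic) → match; 1× S → no; 6× C → no; 1× O → no.
Summing the matching environments: 2 + 4 = 6 matching atoms.

6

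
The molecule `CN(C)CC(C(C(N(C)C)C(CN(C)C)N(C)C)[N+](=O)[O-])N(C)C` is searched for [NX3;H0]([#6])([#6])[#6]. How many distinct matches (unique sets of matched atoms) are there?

5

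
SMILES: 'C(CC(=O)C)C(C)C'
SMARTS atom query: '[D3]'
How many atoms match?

2

The query [D3] means: atom with exactly three heavy-atom neighbours.
Check the 8 heavy atoms by environment: 2× C (D2) → no; 2× C (D3) → match; 1× O (D1) → no; 3× C (D1) → no.
That gives 2 matching atoms.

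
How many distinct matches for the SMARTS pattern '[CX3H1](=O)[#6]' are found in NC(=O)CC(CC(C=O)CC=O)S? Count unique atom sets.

2

[CX3H1](=O)[#6] is the SMARTS for an aldehyde: an sp2 carbon with one H, double-bonded to O and single-bonded to carbon.
The molecule carries 2 separate instances of an aldehyde (-CHO) meeting every constraint; each maps to a distinct set of atoms, giving 2 matches.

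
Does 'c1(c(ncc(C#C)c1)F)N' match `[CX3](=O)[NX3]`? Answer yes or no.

The pattern [CX3](=O)[NX3] describes a carbonyl carbon bonded to a trivalent nitrogen — an amide.
The closest candidate here is a primary amino group (-NH2), but the -NH2 is not attached to a carbonyl carbon. No other fragment satisfies the full query, so there is no match.

No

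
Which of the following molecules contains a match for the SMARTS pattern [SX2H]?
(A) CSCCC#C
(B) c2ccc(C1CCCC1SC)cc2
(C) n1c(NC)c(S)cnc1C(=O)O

C

[SX2H] describes an aliphatic sulfur with two connections, one being H (a thiol).
(A) has a methylthio ether (-SCH3) but the sulfur has H0 (bonded to two carbons), not H1.
(B) has a methylthio ether (-SCH3) but the sulfur has H0 (bonded to two carbons), not H1.
(C) contains a thiol (-SH), which satisfies every atom and bond constraint.
So the answer is (C).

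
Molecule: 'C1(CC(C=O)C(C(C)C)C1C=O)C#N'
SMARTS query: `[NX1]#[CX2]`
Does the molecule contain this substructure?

Yes

The pattern [NX1]#[CX2] describes a nitrogen triple-bonded to a two-connected carbon — a nitrile.
The molecule carries a nitrile (-C#N), whose atoms satisfy every constraint of the query, so the pattern matches.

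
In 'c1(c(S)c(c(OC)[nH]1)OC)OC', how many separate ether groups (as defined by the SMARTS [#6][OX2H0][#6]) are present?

3

[#6][OX2H0][#6] is the SMARTS for an ether: an aliphatic oxygen bridging two carbons with no H on the oxygen.
The molecule carries 3 separate instances of a methoxy ether (-OCH3) meeting every constraint; each maps to a distinct set of atoms, giving 3 matches.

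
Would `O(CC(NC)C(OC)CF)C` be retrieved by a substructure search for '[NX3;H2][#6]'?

No

The pattern [NX3;H2][#6] describes a trivalent nitrogen with two H attached to carbon — a primary amine.
The closest candidate here is an N-methylamino group (-NHCH3), but the nitrogen bears two carbons and only one H (H1), not H2. No other fragment satisfies the full query, so there is no match.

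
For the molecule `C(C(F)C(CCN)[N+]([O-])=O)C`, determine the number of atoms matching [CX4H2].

The query [CX4H2] means: sp3 carbon (X4) with exactly two hydrogens.
Check the 11 heavy atoms by environment: 1× C (H3, X4) → no; 3× C (H2, X4) → match; 2× C (H1, X4) → no; 1× N (H2, X3) → no; 1× N (charge +1, H0, X3) → no; 1× O (charge -1, H0, X1) → no; 1× O (H0, X1) → no; 1× F (H0, X1) → no.
That gives 3 matching atoms.

3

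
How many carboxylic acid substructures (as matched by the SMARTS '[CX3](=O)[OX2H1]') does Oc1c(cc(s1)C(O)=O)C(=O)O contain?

2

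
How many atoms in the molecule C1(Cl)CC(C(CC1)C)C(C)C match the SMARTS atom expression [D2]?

3

The query [D2] means: atom with exactly two heavy-atom neighbours.
Check the 11 heavy atoms by environment: 4× C (D3) → no; 3× C (D2) → match; 3× C (D1) → no; 1× Cl (D1) → no.
That gives 3 matching atoms.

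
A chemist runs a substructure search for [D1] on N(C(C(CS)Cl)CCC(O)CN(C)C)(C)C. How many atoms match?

Check the 16 heavy atoms by environment: 4× C (D2) → no; 3× C (D3) → no; 2× N (D3) → no; 4× C (D1) → match; 1× Cl (D1) → match; 1× O (D1) → match; 1× S (D1) → match.
Summing the matching environments: 4 + 1 + 1 + 1 = 7 matching atoms.

7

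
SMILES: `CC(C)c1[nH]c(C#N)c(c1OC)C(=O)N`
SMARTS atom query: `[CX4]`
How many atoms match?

4

Check the 15 heavy atoms by environment: 1× n (aromatic, X3) → no; 4× c (aromatic, X3) → no; 1× C (X2) → no; 1× N (X1) → no; 1× C (X3) → no; 1× O (X1) → no; 1× N (X3) → no; 4× C (X4) → match; 1× O (X2) → no.
That gives 4 matching atoms.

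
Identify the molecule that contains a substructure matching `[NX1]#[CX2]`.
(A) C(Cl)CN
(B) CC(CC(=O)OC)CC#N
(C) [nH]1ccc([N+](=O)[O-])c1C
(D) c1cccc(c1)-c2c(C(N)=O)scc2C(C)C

[NX1]#[CX2] describes a nitrogen triple-bonded to a two-connected carbon (a nitrile).
(A) has a primary amino group (-NH2) but the nitrogen is NX3 (three connections), not NX1 triple-bonded.
(B) contains a nitrile (-C#N), which satisfies every atom and bond constraint.
(C) has a nitro group (-[N+](=O)[O-]) but there is no C#N triple bond.
(D) has a primary amide (-C(=O)NH2) but the nitrogen is NX3, not NX1.
So the answer is (B).

B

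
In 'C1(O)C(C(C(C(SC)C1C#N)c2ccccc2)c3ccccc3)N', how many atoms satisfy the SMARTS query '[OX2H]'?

Check the 24 heavy atoms by environment: 6× C (H1, X4) → no; 1× N (H2, X3) → no; 1× O (H1, X2) → match; 2× c (aromatic, H0, X3) → no; 10× c (aromatic, H1, X3) → no; 1× S (H0, X2) → no; 1× C (H3, X4) → no; 1× C (H0, X2) → no; 1× N (H0, X1) → no.
That gives 1 matching atom.

1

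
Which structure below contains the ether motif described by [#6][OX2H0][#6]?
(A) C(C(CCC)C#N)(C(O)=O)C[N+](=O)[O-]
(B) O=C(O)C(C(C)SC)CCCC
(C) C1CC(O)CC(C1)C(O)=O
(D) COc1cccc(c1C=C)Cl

D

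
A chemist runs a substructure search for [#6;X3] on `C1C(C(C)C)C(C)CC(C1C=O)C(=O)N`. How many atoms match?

The query [#6;X3] means: any carbon (aromatic or not) with three total connections.
Check the 15 heavy atoms by environment: 10× C (X4) → no; 2× C (X3) → match; 2× O (X1) → no; 1× N (X3) → no.
That gives 2 matching atoms.

2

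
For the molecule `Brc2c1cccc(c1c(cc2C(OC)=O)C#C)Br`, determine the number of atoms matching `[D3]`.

The query [D3] means: atom with exactly three heavy-atom neighbours.
Check the 18 heavy atoms by environment: 6× c (aromatic, D3) → match; 4× c (aromatic, D2) → no; 1× C (D3) → match; 1× O (D1) → no; 1× O (D2) → no; 2× C (D1) → no; 2× Br (D1) → no; 1× C (D2) → no.
Summing the matching environments: 6 + 1 = 7 matching atoms.

7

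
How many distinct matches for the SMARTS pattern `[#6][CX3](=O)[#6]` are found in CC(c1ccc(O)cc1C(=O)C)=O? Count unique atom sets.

[#6][CX3](=O)[#6] is the SMARTS for a ketone: a carbonyl carbon (no H) flanked by two carbons.
The molecule carries 2 separate instances of an acetyl/ketone group (-C(=O)CH3) meeting every constraint; each maps to a distinct set of atoms, giving 2 matches.

2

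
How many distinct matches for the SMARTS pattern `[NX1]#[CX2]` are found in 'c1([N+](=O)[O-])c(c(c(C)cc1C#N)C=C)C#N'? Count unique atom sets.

2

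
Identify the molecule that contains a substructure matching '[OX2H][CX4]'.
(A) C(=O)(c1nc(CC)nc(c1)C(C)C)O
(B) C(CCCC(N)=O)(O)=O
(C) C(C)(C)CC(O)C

C

[OX2H][CX4] describes a hydroxyl oxygen bound to an sp3 (X4) carbon (an aliphatic alcohol).
(A) has a carboxylic acid group (-C(=O)OH) but the -OH is on a CX3 carbonyl carbon, not a CX4 carbon.
(B) has a carboxylic acid group (-C(=O)OH) but the -OH is on a CX3 carbonyl carbon, not a CX4 carbon.
(C) contains a hydroxyl group (-OH), which satisfies every atom and bond constraint.
So the answer is (C).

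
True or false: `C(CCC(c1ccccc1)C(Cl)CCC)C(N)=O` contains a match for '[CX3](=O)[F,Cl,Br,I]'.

The pattern [CX3](=O)[F,Cl,Br,I] describes a carbonyl carbon bonded to a halogen — an acyl halide.
The closest candidate here is a chloro substituent, but the Cl is not on a carbonyl carbon. No other fragment satisfies the full query, so there is no match.

False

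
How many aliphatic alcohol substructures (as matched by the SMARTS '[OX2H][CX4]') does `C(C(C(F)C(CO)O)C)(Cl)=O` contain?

2

[OX2H][CX4] is the SMARTS for an aliphatic alcohol: a hydroxyl oxygen bound to an sp3 (X4) carbon.
The molecule carries 2 separate instances of a hydroxyl group (-OH) meeting every constraint; each maps to a distinct set of atoms, giving 2 matches.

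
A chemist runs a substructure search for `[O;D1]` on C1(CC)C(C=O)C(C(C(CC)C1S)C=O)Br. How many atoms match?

Check the 16 heavy atoms by environment: 6× C (D3) → no; 1× S (D1) → no; 4× C (D2) → no; 2× O (D1) → match; 1× Br (D1) → no; 2× C (D1) → no.
That gives 2 matching atoms.

2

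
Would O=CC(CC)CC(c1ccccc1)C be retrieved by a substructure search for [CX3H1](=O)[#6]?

Yes

The pattern [CX3H1](=O)[#6] describes an sp2 carbon with one H, double-bonded to O and single-bonded to carbon — an aldehyde.
The molecule carries an aldehyde (-CHO), whose atoms satisfy every constraint of the query, so the pattern matches.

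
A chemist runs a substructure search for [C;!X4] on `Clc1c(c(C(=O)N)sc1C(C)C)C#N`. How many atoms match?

2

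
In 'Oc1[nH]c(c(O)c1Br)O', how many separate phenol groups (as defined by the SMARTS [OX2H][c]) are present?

[OX2H][c] is the SMARTS for a phenol: a hydroxyl oxygen attached to an aromatic carbon.
The molecule carries 3 separate instances of a hydroxyl group (-OH) meeting every constraint; each maps to a distinct set of atoms, giving 3 matches.

3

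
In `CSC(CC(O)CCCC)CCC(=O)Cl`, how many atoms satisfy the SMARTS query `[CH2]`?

6

Check the 15 heavy atoms by environment: 6× C (H2) → match; 2× C (H1) → no; 2× C (H3) → no; 1× C (H0) → no; 1× O (H0) → no; 1× Cl (H0) → no; 1× S (H0) → no; 1× O (H1) → no.
That gives 6 matching atoms.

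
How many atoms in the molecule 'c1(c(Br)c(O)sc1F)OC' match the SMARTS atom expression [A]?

5

Check the 10 heavy atoms by environment: 1× s (aromatic) → no; 4× c (aromatic) → no; 1× Br → match; 2× O → match; 1× C → match; 1× F → match.
Summing the matching environments: 1 + 2 + 1 + 1 = 5 matching atoms.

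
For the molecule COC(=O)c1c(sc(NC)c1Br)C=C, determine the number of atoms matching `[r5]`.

Check the 14 heavy atoms by environment: 1× s (aromatic, in 5-ring) → match; 4× c (aromatic, in 5-ring) → match; 5× C (acyclic) → no; 2× O (acyclic) → no; 1× N (acyclic) → no; 1× Br (acyclic) → no.
Summing the matching environments: 1 + 4 = 5 matching atoms.

5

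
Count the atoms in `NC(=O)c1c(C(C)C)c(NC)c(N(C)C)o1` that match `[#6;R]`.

4

Check the 16 heavy atoms by environment: 1× o (aromatic, in 5-ring) → no; 4× c (aromatic, in 5-ring) → match; 3× N (acyclic) → no; 7× C (acyclic) → no; 1× O (acyclic) → no.
That gives 4 matching atoms.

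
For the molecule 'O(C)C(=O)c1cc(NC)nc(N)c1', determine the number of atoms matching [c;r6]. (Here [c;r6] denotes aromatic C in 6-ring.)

5

The query [c;r6] means: aromatic carbon that belongs to a six-membered ring.
Check the 13 heavy atoms by environment: 1× n (aromatic, in 6-ring) → no; 5× c (aromatic, in 6-ring) → match; 2× N (acyclic) → no; 3× C (acyclic) → no; 2× O (acyclic) → no.
That gives 5 matching atoms.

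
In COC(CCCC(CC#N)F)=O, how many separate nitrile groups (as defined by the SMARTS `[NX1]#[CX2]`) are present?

1

[NX1]#[CX2] is the SMARTS for a nitrile: a nitrogen triple-bonded to a two-connected carbon.
Exactly one fragment in the molecule meets all constraints, giving 1 match.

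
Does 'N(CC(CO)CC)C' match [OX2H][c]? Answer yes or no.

No

The pattern [OX2H][c] describes a hydroxyl oxygen attached to an aromatic carbon — a phenol.
The closest candidate here is a hydroxyl group (-OH), but the -OH is on an aliphatic carbon, not an aromatic c. No other fragment satisfies the full query, so there is no match.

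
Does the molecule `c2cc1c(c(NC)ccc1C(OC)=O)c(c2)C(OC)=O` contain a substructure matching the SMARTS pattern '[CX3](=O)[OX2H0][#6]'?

The pattern [CX3](=O)[OX2H0][#6] describes a carbonyl carbon bonded to an oxygen that is itself bonded to carbon (no H on that O) — an ester.
The molecule carries a methyl-ester group (-C(=O)OCH3), whose atoms satisfy every constraint of the query, so the pattern matches.

Yes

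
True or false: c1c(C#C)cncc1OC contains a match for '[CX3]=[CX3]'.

False

The pattern [CX3]=[CX3] describes a non-aromatic C=C double bond between two sp2 carbons — an alkene.
The closest candidate here is an ethynyl group (-C#CH), but the C-C bond is a triple bond, not a double bond. No other fragment satisfies the full query, so there is no match.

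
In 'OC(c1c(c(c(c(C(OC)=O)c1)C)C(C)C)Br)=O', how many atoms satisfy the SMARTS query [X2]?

Check the 18 heavy atoms by environment: 6× c (aromatic, X3) → no; 1× Br (X1) → no; 2× C (X3) → no; 2× O (X1) → no; 2× O (X2) → match; 5× C (X4) → no.
That gives 2 matching atoms.

2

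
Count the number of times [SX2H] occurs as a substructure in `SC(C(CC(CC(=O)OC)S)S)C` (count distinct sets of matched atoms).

3

[SX2H] is the SMARTS for a thiol: an aliphatic sulfur with two connections, one being H.
The molecule carries 3 separate instances of a thiol (-SH) meeting every constraint; each maps to a distinct set of atoms, giving 3 matches.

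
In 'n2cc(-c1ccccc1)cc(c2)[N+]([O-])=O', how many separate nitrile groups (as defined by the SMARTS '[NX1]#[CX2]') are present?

[NX1]#[CX2] is the SMARTS for a nitrile: a nitrogen triple-bonded to a two-connected carbon.
The molecule has a nitro group (-[N+](=O)[O-]), but there is no C#N triple bond; nothing else fits, so there are 0 matches.

0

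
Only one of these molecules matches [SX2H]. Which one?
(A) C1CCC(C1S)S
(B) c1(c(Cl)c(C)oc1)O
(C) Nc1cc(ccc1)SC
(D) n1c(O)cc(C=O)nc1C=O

A

[SX2H] describes an aliphatic sulfur with two connections, one being H (a thiol).
(A) contains a thiol (-SH), which satisfies every atom and bond constraint.
(B) has a hydroxyl group (-OH) but it is an -OH, not an -SH.
(C) has a methylthio ether (-SCH3) but the sulfur has H0 (bonded to two carbons), not H1.
(D) has a hydroxyl group (-OH) but it is an -OH, not an -SH.
So the answer is (A).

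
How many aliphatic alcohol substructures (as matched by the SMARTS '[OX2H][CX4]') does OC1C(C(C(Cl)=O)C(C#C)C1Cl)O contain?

2

[OX2H][CX4] is the SMARTS for an aliphatic alcohol: a hydroxyl oxygen bound to an sp3 (X4) carbon.
The molecule carries 2 separate instances of a hydroxyl group (-OH) meeting every constraint; each maps to a distinct set of atoms, giving 2 matches.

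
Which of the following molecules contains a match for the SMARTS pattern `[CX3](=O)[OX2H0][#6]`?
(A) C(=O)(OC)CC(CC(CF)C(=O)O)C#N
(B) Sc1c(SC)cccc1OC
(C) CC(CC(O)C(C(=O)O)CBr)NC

[CX3](=O)[OX2H0][#6] describes a carbonyl carbon bonded to an oxygen that is itself bonded to carbon (no H on that O) (an ester).
(A) contains a methyl-ester group (-C(=O)OCH3), which satisfies every atom and bond constraint.
(B) has a methoxy ether (-OCH3) but the ether oxygen is not adjacent to a C=O carbon.
(C) has a carboxylic acid group (-C(=O)OH) but the singly-bonded O carries H (OX2H1, not H0).
So the answer is (A).

A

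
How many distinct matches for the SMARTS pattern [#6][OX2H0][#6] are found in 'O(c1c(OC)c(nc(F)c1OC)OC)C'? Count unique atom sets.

[#6][OX2H0][#6] is the SMARTS for an ether: an aliphatic oxygen bridging two carbons with no H on the oxygen.
The molecule carries 4 separate instances of a methoxy ether (-OCH3) meeting every constraint; each maps to a distinct set of atoms, giving 4 matches.

4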